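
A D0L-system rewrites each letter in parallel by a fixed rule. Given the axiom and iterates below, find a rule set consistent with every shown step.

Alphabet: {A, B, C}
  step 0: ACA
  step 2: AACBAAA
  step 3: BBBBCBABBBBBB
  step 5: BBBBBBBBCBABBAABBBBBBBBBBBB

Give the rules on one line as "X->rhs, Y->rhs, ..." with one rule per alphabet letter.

A->BB, B->A, C->CB

  step 2 ⇒ step 3: AACBAAA ⇒ BB·BB·CB·A·BB·BB·BB
    A ↦ BB
    B ↦ A
    C ↦ CB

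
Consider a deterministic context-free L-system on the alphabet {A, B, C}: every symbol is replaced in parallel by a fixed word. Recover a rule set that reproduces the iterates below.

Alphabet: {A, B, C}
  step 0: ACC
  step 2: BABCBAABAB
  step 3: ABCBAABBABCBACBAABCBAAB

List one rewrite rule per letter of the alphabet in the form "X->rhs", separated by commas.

A->CBA, B->AB, C->B

  step 2 ⇒ step 3: BABCBAABAB ⇒ AB·CBA·AB·B·AB·CBA·CBA·AB·CBA·AB
    A ↦ CBA
    B ↦ AB
    C ↦ B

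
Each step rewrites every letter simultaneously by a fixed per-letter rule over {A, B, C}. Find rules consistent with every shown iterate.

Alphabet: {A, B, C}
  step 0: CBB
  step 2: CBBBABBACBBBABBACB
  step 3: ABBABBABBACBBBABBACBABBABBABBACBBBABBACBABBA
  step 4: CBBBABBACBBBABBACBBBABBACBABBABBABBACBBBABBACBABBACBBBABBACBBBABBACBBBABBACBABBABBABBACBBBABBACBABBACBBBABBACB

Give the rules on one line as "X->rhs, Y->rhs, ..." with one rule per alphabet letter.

A->CB, B->BBA, C->A

  step 3 ⇒ step 4: ABBABBABBACBBBABBACBABBABBABBACBBBABBACBABBA ⇒ CB·BBA·BBA·CB·BBA·BBA·CB·BBA·BBA·CB·A·BBA·BBA·BBA·CB·BBA·BBA·CB·A·BBA·CB·BBA·BBA·CB·BBA·BBA·CB·BBA·BBA·CB·A·BBA·BBA·BBA·CB·BBA·BBA·CB·A·BBA·CB·BBA·BBA·CB
    A ↦ CB
    B ↦ BBA
    C ↦ A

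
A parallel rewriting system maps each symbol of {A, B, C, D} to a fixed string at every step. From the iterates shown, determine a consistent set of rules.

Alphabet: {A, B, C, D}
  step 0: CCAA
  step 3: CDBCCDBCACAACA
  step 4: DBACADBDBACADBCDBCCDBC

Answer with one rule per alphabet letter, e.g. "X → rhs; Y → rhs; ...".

A->C, B->CA, C->DB, D->A

  step 3 ⇒ step 4: CDBCCDBCACAACA ⇒ DB·A·CA·DB·DB·A·CA·DB·C·DB·C·C·DB·C
    A ↦ C
    B ↦ CA
    C ↦ DB
    D ↦ A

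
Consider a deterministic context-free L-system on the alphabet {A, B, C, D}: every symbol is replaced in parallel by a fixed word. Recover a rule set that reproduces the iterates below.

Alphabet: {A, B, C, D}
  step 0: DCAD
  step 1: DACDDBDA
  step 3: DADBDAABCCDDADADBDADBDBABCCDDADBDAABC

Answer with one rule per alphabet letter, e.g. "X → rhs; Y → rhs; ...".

A->DB, B->ABC, C->CD, D->DA

  step 0 ⇒ step 1: DCAD ⇒ DA·CD·DB·DA
    A ↦ DB
    C ↦ CD
    D ↦ DA
    B ↦ ABC  (constrained at step 1)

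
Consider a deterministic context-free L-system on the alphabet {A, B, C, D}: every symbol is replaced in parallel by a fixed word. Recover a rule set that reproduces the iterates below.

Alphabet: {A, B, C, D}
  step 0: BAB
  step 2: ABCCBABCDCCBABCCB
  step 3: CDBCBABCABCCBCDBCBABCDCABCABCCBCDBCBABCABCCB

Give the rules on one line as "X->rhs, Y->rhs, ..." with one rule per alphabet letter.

A->CDB, B->CB, C->ABC, D->DC

  step 2 ⇒ step 3: ABCCBABCDCCBABCCB ⇒ CDB·CB·ABC·ABC·CB·CDB·CB·ABC·DC·ABC·ABC·CB·CDB·CB·ABC·ABC·CB
    A ↦ CDB
    B ↦ CB
    C ↦ ABC
    D ↦ DC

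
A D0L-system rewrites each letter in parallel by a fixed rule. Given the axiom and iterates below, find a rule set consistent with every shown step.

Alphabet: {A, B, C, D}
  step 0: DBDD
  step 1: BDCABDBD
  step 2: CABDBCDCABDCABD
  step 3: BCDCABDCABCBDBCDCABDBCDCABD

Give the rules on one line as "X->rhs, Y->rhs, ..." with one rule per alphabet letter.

A->D, B->CA, C->BC, D->BD

  step 2 ⇒ step 3: CABDBCDCABDCABD ⇒ BC·D·CA·BD·CA·BC·BD·BC·D·CA·BD·BC·D·CA·BD
    A ↦ D
    B ↦ CA
    C ↦ BC
    D ↦ BD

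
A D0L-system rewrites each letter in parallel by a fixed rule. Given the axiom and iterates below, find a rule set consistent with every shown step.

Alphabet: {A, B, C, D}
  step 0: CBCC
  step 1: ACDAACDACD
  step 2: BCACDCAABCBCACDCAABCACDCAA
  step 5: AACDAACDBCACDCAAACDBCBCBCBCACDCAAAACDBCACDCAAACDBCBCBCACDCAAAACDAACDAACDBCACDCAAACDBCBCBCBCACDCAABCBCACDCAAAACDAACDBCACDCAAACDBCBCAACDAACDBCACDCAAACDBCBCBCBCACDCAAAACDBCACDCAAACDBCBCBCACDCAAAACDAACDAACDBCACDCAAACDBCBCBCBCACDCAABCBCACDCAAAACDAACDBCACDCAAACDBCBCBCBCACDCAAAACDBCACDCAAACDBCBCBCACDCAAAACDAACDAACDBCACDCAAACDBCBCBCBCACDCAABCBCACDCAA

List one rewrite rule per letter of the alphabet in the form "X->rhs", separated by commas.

  step 1 ⇒ step 2: ACDAACDACD ⇒ BC·ACD·CAA·BC·BC·ACD·CAA·BC·ACD·CAA
    A ↦ BC
    C ↦ ACD
    D ↦ CAA
  step 0 ⇒ step 1: CBCC ⇒ ACD·A·ACD·ACD
    B ↦ A

A->BC, B->A, C->ACD, D->CAA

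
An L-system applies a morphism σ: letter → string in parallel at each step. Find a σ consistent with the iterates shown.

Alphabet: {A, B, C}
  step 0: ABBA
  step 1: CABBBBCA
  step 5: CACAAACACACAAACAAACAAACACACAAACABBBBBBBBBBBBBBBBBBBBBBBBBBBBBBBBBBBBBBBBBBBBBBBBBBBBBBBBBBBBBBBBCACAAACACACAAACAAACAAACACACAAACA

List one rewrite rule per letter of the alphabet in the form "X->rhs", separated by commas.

  step 0 ⇒ step 1: ABBA ⇒ CA·BB·BB·CA
    A ↦ CA
    B ↦ BB
    C ↦ AA  (constrained at step 1)

A->CA, B->BB, C->AA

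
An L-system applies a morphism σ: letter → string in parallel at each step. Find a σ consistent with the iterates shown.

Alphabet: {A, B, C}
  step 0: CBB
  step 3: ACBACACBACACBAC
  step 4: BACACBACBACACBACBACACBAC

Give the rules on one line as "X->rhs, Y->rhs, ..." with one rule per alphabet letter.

A->B, B->AC, C->AC

  step 3 ⇒ step 4: ACBACACBACACBAC ⇒ B·AC·AC·B·AC·B·AC·AC·B·AC·B·AC·AC·B·AC
    A ↦ B
    B ↦ AC
    C ↦ AC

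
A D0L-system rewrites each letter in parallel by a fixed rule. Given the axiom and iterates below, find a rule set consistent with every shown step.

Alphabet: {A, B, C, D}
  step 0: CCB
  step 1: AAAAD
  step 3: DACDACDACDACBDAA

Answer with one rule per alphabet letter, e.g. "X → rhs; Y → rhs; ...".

  step 0 ⇒ step 1: CCB ⇒ AA·AA·D
    B ↦ D
    C ↦ AA
    A ↦ BD  (constrained at step 1)
    D ↦ AC  (constrained at step 1)

A->BD, B->D, C->AA, D->AC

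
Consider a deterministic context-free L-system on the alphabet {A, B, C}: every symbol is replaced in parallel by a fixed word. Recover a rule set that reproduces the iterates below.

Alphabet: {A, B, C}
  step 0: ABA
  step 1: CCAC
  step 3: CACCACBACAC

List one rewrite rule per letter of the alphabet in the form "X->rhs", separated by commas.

A->C, B->CA, C->BA

  step 0 ⇒ step 1: ABA ⇒ C·CA·C
    A ↦ C
    B ↦ CA
    C ↦ BA  (constrained at step 1)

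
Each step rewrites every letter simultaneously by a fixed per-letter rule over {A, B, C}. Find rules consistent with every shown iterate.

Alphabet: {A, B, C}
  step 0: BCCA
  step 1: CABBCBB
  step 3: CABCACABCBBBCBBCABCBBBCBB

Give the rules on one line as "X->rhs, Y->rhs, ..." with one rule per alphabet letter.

A->CBB, B->CA, C->B

  step 0 ⇒ step 1: BCCA ⇒ CA·B·B·CBB
    A ↦ CBB
    B ↦ CA
    C ↦ B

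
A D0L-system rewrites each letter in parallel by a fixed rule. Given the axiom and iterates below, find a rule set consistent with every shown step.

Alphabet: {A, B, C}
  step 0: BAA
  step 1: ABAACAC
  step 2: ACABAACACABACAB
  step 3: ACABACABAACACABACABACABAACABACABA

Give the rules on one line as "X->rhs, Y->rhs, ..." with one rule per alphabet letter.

A->AC, B->ABA, C->AB

  step 2 ⇒ step 3: ACABAACACABACAB ⇒ AC·AB·AC·ABA·AC·AC·AB·AC·AB·AC·ABA·AC·AB·AC·ABA
    A ↦ AC
    B ↦ ABA
    C ↦ AB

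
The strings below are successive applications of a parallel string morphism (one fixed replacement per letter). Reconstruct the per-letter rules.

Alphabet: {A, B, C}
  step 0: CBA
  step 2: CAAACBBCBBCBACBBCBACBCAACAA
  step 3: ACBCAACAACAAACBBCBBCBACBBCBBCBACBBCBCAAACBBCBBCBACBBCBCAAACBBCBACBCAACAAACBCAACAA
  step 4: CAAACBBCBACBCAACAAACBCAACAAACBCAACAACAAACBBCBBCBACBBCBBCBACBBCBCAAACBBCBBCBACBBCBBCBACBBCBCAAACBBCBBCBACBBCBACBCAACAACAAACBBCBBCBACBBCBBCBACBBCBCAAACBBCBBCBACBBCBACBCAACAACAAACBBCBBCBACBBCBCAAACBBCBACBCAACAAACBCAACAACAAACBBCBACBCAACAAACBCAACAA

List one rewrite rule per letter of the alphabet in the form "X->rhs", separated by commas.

  step 3 ⇒ step 4: ACBCAACAACAAACBBCBBCBACBBCBBCBACBBCBCAAACBBCBBCBACBBCBCAAACBBCBACBCAACAAACBCAACAA ⇒ CAA·ACB·BCB·ACB·CAA·CAA·ACB·CAA·CAA·ACB·CAA·CAA·CAA·ACB·BCB·BCB·ACB·BCB·BCB·ACB·BCB·CAA·ACB·BCB·BCB·ACB·BCB·BCB·ACB·BCB·CAA·ACB·BCB·BCB·ACB·BCB·ACB·CAA·CAA·CAA·ACB·BCB·BCB·ACB·BCB·BCB·ACB·BCB·CAA·ACB·BCB·BCB·ACB·BCB·ACB·CAA·CAA·CAA·ACB·BCB·BCB·ACB·BCB·CAA·ACB·BCB·ACB·CAA·CAA·ACB·CAA·CAA·CAA·ACB·BCB·ACB·CAA·CAA·ACB·CAA·CAA
    A ↦ CAA
    B ↦ BCB
    C ↦ ACB

A->CAA, B->BCB, C->ACB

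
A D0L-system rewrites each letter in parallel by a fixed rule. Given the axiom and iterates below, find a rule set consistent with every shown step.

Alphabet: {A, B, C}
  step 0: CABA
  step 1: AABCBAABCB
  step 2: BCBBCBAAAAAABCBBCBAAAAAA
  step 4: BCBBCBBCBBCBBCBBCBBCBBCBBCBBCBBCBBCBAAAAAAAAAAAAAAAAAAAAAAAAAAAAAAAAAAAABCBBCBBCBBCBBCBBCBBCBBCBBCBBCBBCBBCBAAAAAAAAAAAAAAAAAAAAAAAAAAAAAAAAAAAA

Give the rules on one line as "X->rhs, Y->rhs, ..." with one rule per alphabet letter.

A->BCB, B->AA, C->AA

  step 1 ⇒ step 2: AABCBAABCB ⇒ BCB·BCB·AA·AA·AA·BCB·BCB·AA·AA·AA
    A ↦ BCB
    B ↦ AA
    C ↦ AA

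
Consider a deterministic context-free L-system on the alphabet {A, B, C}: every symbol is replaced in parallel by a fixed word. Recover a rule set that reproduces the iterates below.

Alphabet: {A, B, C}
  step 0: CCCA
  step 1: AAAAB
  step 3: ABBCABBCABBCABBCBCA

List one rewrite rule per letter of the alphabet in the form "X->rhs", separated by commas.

  step 0 ⇒ step 1: CCCA ⇒ A·A·A·AB
    A ↦ AB
    C ↦ A
    B ↦ BC  (constrained at step 1)

A->AB, B->BC, C->A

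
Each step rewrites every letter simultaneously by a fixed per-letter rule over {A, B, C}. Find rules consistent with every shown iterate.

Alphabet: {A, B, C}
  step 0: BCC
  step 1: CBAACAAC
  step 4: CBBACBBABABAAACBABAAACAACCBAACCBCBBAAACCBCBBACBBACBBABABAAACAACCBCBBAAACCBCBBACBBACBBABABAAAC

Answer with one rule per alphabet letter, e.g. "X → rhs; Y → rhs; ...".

A->BA, B->CB, C->AAC

  step 0 ⇒ step 1: BCC ⇒ CB·AAC·AAC
    B ↦ CB
    C ↦ AAC
    A ↦ BA  (constrained at step 1)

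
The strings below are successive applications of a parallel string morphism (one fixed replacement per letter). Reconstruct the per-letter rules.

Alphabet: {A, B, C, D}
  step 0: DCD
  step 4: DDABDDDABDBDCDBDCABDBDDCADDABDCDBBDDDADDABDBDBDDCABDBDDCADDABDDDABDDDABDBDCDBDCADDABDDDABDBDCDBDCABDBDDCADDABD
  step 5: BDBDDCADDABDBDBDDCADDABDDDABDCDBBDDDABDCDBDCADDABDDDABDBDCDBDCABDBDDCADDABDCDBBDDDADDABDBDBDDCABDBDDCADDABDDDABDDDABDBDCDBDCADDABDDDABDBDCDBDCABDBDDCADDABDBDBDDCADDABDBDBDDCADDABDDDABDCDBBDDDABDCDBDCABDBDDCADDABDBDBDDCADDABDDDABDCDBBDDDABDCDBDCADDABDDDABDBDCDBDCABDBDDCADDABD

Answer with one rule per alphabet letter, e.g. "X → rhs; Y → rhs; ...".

A->DCA, B->DDA, C->CDB, D->BD

  step 4 ⇒ step 5: DDABDDDABDBDCDBDCABDBDDCADDABDCDBBDDDADDABDBDBDDCABDBDDCADDABDDDABDDDABDBDCDBDCADDABDDDABDBDCDBDCABDBDDCADDABD ⇒ BD·BD·DCA·DDA·BD·BD·BD·DCA·DDA·BD·DDA·BD·CDB·BD·DDA·BD·CDB·DCA·DDA·BD·DDA·BD·BD·CDB·DCA·BD·BD·DCA·DDA·BD·CDB·BD·DDA·DDA·BD·BD·BD·DCA·BD·BD·DCA·DDA·BD·DDA·BD·DDA·BD·BD·CDB·DCA·DDA·BD·DDA·BD·BD·CDB·DCA·BD·BD·DCA·DDA·BD·BD·BD·DCA·DDA·BD·BD·BD·DCA·DDA·BD·DDA·BD·CDB·BD·DDA·BD·CDB·DCA·BD·BD·DCA·DDA·BD·BD·BD·DCA·DDA·BD·DDA·BD·CDB·BD·DDA·BD·CDB·DCA·DDA·BD·DDA·BD·BD·CDB·DCA·BD·BD·DCA·DDA·BD
    A ↦ DCA
    B ↦ DDA
    C ↦ CDB
    D ↦ BD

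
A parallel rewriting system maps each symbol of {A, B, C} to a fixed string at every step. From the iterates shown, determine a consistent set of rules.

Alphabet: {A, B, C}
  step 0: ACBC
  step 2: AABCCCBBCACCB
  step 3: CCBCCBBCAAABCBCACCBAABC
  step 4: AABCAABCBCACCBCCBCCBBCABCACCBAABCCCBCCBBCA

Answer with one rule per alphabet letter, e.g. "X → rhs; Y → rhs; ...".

  step 3 ⇒ step 4: CCBCCBBCAAABCBCACCBAABC ⇒ A·A·BC·A·A·BC·BC·A·CCB·CCB·CCB·BC·A·BC·A·CCB·A·A·BC·CCB·CCB·BC·A
    A ↦ CCB
    B ↦ BC
    C ↦ A

A->CCB, B->BC, C->A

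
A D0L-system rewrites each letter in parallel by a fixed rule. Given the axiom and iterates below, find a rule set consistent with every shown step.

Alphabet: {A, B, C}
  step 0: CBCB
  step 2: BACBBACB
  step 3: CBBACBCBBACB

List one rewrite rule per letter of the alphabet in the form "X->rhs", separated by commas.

A->B, B->CB, C->A

  step 2 ⇒ step 3: BACBBACB ⇒ CB·B·A·CB·CB·B·A·CB
    A ↦ B
    B ↦ CB
    C ↦ A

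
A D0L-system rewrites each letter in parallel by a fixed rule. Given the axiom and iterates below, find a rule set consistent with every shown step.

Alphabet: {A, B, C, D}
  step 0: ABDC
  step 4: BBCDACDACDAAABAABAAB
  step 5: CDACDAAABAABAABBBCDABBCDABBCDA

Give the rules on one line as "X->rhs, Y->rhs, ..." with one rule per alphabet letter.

  step 4 ⇒ step 5: BBCDACDACDAAABAABAAB ⇒ CDA·CDA·A·A·B·A·A·B·A·A·B·B·B·CDA·B·B·CDA·B·B·CDA
    A ↦ B
    B ↦ CDA
    C ↦ A
    D ↦ A

A->B, B->CDA, C->A, D->A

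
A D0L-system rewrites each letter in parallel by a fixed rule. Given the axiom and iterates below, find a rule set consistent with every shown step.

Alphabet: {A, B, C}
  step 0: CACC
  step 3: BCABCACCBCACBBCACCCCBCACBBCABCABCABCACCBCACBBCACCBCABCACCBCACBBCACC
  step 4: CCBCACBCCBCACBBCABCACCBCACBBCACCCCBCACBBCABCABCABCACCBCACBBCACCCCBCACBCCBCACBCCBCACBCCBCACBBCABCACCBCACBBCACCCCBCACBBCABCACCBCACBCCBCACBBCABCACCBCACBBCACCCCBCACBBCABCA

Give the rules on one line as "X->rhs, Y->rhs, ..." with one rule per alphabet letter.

A->CB, B->CC, C->BCA

  step 3 ⇒ step 4: BCABCACCBCACBBCACCCCBCACBBCABCABCABCACCBCACBBCACCBCABCACCBCACBBCACC ⇒ CC·BCA·CB·CC·BCA·CB·BCA·BCA·CC·BCA·CB·BCA·CC·CC·BCA·CB·BCA·BCA·BCA·BCA·CC·BCA·CB·BCA·CC·CC·BCA·CB·CC·BCA·CB·CC·BCA·CB·CC·BCA·CB·BCA·BCA·CC·BCA·CB·BCA·CC·CC·BCA·CB·BCA·BCA·CC·BCA·CB·CC·BCA·CB·BCA·BCA·CC·BCA·CB·BCA·CC·CC·BCA·CB·BCA·BCA
    A ↦ CB
    B ↦ CC
    C ↦ BCA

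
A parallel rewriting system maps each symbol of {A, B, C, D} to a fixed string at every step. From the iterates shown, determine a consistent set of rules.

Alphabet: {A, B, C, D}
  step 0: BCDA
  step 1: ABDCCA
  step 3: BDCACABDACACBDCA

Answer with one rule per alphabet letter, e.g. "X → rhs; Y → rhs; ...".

A->CA, B->A, C->BD, D->C

  step 0 ⇒ step 1: BCDA ⇒ A·BD·C·CA
    A ↦ CA
    B ↦ A
    C ↦ BD
    D ↦ C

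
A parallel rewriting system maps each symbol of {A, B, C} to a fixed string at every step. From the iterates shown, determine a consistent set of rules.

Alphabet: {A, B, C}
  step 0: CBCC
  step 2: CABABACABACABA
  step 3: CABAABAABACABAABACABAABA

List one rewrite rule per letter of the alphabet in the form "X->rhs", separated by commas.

A->BA, B->A, C->CA

  step 2 ⇒ step 3: CABABACABACABA ⇒ CA·BA·A·BA·A·BA·CA·BA·A·BA·CA·BA·A·BA
    A ↦ BA
    B ↦ A
    C ↦ CA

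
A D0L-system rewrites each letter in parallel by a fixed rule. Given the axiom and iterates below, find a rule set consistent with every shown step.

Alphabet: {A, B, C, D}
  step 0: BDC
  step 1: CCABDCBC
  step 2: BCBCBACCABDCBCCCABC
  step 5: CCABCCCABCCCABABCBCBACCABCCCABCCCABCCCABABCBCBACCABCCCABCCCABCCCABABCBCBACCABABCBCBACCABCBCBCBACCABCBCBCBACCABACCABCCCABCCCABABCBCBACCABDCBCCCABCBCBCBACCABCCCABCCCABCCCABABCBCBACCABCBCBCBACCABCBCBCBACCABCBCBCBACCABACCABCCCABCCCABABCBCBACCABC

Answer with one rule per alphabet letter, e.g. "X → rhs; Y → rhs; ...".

A->BA, B->CCA, C->BC, D->BDC

  step 1 ⇒ step 2: CCABDCBC ⇒ BC·BC·BA·CCA·BDC·BC·CCA·BC
    A ↦ BA
    B ↦ CCA
    C ↦ BC
    D ↦ BDC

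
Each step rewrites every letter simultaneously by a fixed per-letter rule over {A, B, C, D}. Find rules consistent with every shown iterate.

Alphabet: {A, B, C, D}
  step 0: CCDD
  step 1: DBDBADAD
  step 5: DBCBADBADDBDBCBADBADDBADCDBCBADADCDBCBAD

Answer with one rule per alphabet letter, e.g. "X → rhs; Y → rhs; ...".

A->B, B->C, C->DB, D->AD

  step 0 ⇒ step 1: CCDD ⇒ DB·DB·AD·AD
    C ↦ DB
    D ↦ AD
    A ↦ B  (constrained at step 1)
    B ↦ C  (constrained at step 1)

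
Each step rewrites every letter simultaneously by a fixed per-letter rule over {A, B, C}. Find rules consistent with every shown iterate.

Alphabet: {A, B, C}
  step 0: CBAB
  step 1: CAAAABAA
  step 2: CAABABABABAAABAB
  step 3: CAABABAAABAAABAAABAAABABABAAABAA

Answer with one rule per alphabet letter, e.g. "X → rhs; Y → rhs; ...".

  step 2 ⇒ step 3: CAABABABABAAABAB ⇒ CA·AB·AB·AA·AB·AA·AB·AA·AB·AA·AB·AB·AB·AA·AB·AA
    A ↦ AB
    B ↦ AA
    C ↦ CA

A->AB, B->AA, C->CA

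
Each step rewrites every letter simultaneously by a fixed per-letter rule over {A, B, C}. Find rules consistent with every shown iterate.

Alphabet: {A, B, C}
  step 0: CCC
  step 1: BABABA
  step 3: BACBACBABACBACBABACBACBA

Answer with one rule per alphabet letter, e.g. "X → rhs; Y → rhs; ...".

  step 0 ⇒ step 1: CCC ⇒ BA·BA·BA
    C ↦ BA
    A ↦ AC  (constrained at step 1)
    B ↦ CB  (constrained at step 1)

A->AC, B->CB, C->BA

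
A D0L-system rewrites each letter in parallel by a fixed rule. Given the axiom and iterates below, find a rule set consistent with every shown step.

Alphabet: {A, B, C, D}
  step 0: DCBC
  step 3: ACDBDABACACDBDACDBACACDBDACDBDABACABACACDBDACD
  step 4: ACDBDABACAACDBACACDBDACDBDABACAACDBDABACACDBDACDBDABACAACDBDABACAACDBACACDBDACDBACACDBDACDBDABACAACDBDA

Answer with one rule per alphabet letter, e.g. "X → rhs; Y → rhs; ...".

  step 3 ⇒ step 4: ACDBDABACACDBDACDBACACDBDACDBDABACABACACDBDACD ⇒ ACD·BD·A·BAC·A·ACD·BAC·ACD·BD·ACD·BD·A·BAC·A·ACD·BD·A·BAC·ACD·BD·ACD·BD·A·BAC·A·ACD·BD·A·BAC·A·ACD·BAC·ACD·BD·ACD·BAC·ACD·BD·ACD·BD·A·BAC·A·ACD·BD·A
    A ↦ ACD
    B ↦ BAC
    C ↦ BD
    D ↦ A

A->ACD, B->BAC, C->BD, D->A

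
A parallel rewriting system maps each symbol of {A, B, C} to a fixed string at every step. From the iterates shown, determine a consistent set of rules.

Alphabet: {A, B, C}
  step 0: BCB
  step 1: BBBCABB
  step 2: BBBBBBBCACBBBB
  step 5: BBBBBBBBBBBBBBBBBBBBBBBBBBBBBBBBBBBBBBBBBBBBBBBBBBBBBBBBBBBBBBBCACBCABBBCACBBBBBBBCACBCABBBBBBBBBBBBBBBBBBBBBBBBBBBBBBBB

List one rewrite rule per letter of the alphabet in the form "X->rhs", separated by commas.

A->C, B->BB, C->BCA

  step 1 ⇒ step 2: BBBCABB ⇒ BB·BB·BB·BCA·C·BB·BB
    A ↦ C
    B ↦ BB
    C ↦ BCA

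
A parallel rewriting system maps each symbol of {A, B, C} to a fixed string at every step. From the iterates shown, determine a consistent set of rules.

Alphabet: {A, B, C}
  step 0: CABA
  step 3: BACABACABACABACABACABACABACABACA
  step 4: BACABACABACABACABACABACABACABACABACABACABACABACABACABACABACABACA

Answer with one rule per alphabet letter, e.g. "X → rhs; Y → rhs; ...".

A->CA, B->BA, C->BA

  step 3 ⇒ step 4: BACABACABACABACABACABACABACABACA ⇒ BA·CA·BA·CA·BA·CA·BA·CA·BA·CA·BA·CA·BA·CA·BA·CA·BA·CA·BA·CA·BA·CA·BA·CA·BA·CA·BA·CA·BA·CA·BA·CA
    A ↦ CA
    B ↦ BA
    C ↦ BA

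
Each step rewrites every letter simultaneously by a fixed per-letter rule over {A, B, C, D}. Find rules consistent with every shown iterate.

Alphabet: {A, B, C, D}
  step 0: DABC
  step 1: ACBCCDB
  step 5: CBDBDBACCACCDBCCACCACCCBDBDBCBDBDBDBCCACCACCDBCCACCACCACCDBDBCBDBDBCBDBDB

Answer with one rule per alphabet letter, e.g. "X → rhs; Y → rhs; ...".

  step 0 ⇒ step 1: DABC ⇒ A·CB·CC·DB
    A ↦ CB
    B ↦ CC
    C ↦ DB
    D ↦ A

A->CB, B->CC, C->DB, D->A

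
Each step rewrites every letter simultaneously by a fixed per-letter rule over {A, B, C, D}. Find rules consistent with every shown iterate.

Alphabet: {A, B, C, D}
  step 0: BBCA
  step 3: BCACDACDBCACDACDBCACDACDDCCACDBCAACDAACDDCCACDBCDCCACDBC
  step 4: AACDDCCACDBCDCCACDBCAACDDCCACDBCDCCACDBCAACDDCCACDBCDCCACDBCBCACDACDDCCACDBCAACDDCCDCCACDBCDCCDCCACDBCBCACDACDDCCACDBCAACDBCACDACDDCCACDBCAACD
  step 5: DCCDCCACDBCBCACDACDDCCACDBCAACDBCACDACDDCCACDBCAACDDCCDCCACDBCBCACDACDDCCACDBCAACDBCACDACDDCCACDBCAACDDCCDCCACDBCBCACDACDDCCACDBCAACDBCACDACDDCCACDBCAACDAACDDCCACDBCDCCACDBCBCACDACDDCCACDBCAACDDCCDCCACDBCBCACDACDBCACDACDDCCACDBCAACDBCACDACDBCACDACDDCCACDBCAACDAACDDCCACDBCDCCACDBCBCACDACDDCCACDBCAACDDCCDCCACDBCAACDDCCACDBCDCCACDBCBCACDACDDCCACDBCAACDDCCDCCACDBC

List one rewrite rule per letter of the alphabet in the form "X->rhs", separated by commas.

  step 4 ⇒ step 5: AACDDCCACDBCDCCACDBCAACDDCCACDBCDCCACDBCAACDDCCACDBCDCCACDBCBCACDACDDCCACDBCAACDDCCDCCACDBCDCCDCCACDBCBCACDACDDCCACDBCAACDBCACDACDDCCACDBCAACD ⇒ DCC·DCC·ACD·BC·BC·ACD·ACD·DCC·ACD·BC·A·ACD·BC·ACD·ACD·DCC·ACD·BC·A·ACD·DCC·DCC·ACD·BC·BC·ACD·ACD·DCC·ACD·BC·A·ACD·BC·ACD·ACD·DCC·ACD·BC·A·ACD·DCC·DCC·ACD·BC·BC·ACD·ACD·DCC·ACD·BC·A·ACD·BC·ACD·ACD·DCC·ACD·BC·A·ACD·A·ACD·DCC·ACD·BC·DCC·ACD·BC·BC·ACD·ACD·DCC·ACD·BC·A·ACD·DCC·DCC·ACD·BC·BC·ACD·ACD·BC·ACD·ACD·DCC·ACD·BC·A·ACD·BC·ACD·ACD·BC·ACD·ACD·DCC·ACD·BC·A·ACD·A·ACD·DCC·ACD·BC·DCC·ACD·BC·BC·ACD·ACD·DCC·ACD·BC·A·ACD·DCC·DCC·ACD·BC·A·ACD·DCC·ACD·BC·DCC·ACD·BC·BC·ACD·ACD·DCC·ACD·BC·A·ACD·DCC·DCC·ACD·BC
    A ↦ DCC
    B ↦ A
    C ↦ ACD
    D ↦ BC

A->DCC, B->A, C->ACD, D->BC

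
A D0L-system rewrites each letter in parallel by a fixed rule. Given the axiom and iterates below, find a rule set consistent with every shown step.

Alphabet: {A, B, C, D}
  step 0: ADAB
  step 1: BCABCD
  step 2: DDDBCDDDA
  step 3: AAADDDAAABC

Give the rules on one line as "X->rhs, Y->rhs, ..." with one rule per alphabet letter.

  step 2 ⇒ step 3: DDDBCDDDA ⇒ A·A·A·D·DD·A·A·A·BC
    A ↦ BC
    B ↦ D
    C ↦ DD
    D ↦ A

A->BC, B->D, C->DD, D->A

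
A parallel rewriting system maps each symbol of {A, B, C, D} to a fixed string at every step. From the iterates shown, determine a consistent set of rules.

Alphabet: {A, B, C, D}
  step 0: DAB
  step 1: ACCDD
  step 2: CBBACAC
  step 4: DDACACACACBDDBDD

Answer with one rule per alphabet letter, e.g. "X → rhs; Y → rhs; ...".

  step 1 ⇒ step 2: ACCDD ⇒ C·B·B·AC·AC
    A ↦ C
    C ↦ B
    D ↦ AC
  step 0 ⇒ step 1: DAB ⇒ AC·C·DD
    B ↦ DD

A->C, B->DD, C->B, D->AC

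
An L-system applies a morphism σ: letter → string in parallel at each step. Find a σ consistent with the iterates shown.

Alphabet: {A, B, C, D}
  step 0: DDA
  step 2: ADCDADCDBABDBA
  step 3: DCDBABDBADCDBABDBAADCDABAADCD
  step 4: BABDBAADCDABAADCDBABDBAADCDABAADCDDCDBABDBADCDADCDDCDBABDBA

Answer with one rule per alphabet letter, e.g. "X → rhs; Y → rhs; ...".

  step 3 ⇒ step 4: DCDBABDBADCDBABDBAADCDABAADCD ⇒ BA·BD·BA·A·DCD·A·BA·A·DCD·BA·BD·BA·A·DCD·A·BA·A·DCD·DCD·BA·BD·BA·DCD·A·DCD·DCD·BA·BD·BA
    A ↦ DCD
    B ↦ A
    C ↦ BD
    D ↦ BA

A->DCD, B->A, C->BD, D->BA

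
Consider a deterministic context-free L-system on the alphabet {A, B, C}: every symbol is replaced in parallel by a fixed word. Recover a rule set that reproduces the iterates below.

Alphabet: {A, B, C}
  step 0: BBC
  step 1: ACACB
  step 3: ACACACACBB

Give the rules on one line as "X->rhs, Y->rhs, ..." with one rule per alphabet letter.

  step 0 ⇒ step 1: BBC ⇒ AC·AC·B
    B ↦ AC
    C ↦ B
    A ↦ B  (constrained at step 1)

A->B, B->AC, C->B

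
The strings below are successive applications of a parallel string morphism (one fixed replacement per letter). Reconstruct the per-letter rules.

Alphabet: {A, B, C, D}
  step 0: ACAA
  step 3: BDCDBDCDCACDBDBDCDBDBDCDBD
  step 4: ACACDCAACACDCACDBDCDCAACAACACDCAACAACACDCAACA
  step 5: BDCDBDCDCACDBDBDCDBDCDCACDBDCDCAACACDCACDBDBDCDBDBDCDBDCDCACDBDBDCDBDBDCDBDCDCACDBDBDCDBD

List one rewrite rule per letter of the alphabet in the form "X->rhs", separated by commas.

  step 4 ⇒ step 5: ACACDCAACACDCACDBDCDCAACAACACDCAACAACACDCAACA ⇒ BD·CD·BD·CD·CA·CD·BD·BD·CD·BD·CD·CA·CD·BD·CD·CA·A·CA·CD·CA·CD·BD·BD·CD·BD·BD·CD·BD·CD·CA·CD·BD·BD·CD·BD·BD·CD·BD·CD·CA·CD·BD·BD·CD·BD
    A ↦ BD
    B ↦ A
    C ↦ CD
    D ↦ CA

A->BD, B->A, C->CD, D->CA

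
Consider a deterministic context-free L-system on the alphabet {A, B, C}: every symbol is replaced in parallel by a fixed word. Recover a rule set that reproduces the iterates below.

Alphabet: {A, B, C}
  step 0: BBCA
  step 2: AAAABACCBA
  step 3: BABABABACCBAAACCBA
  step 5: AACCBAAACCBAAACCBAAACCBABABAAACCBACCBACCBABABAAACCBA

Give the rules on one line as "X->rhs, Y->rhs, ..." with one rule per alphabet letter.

  step 2 ⇒ step 3: AAAABACCBA ⇒ BA·BA·BA·BA·CC·BA·A·A·CC·BA
    A ↦ BA
    B ↦ CC
    C ↦ A

A->BA, B->CC, C->A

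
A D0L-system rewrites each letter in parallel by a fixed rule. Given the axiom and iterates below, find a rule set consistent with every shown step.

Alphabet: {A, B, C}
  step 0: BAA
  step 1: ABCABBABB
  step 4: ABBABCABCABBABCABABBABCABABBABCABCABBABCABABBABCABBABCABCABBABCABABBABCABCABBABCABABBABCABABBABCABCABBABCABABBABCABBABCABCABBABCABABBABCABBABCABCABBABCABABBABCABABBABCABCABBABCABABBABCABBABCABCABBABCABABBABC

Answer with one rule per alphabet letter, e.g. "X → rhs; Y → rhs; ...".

A->ABB, B->ABC, C->AB

  step 0 ⇒ step 1: BAA ⇒ ABC·ABB·ABB
    A ↦ ABB
    B ↦ ABC
    C ↦ AB  (constrained at step 1)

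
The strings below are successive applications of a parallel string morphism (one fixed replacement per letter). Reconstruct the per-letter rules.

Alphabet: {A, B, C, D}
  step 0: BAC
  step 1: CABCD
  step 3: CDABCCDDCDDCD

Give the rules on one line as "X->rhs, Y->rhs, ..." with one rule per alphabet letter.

A->ABC, B->C, C->D, D->CD

  step 0 ⇒ step 1: BAC ⇒ C·ABC·D
    A ↦ ABC
    B ↦ C
    C ↦ D
    D ↦ CD  (constrained at step 1)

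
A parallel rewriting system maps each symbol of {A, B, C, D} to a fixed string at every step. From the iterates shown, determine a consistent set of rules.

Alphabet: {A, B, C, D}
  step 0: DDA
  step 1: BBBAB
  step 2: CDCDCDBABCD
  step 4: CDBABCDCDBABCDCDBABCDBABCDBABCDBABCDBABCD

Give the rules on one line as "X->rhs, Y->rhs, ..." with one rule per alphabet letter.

A->BAB, B->CD, C->BA, D->B

  step 1 ⇒ step 2: BBBAB ⇒ CD·CD·CD·BAB·CD
    A ↦ BAB
    B ↦ CD
    C ↦ BA  (constrained at step 2)
  step 0 ⇒ step 1: DDA ⇒ B·B·BAB
    D ↦ B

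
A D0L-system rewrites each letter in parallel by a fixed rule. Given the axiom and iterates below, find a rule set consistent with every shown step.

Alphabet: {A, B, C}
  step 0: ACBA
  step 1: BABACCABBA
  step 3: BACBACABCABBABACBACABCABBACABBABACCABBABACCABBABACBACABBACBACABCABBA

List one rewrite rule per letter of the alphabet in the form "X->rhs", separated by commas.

  step 0 ⇒ step 1: ACBA ⇒ BA·BAC·CAB·BA
    A ↦ BA
    B ↦ CAB
    C ↦ BAC

A->BA, B->CAB, C->BAC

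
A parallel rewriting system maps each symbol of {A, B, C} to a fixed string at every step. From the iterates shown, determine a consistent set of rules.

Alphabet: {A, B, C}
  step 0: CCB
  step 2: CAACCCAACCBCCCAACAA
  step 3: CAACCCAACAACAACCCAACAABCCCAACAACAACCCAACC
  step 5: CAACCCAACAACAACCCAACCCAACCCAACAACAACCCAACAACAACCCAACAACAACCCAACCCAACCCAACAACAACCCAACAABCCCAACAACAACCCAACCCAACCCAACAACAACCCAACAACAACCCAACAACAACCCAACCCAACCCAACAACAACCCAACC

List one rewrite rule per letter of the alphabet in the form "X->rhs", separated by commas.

  step 2 ⇒ step 3: CAACCCAACCBCCCAACAA ⇒ CAA·C·C·CAA·CAA·CAA·C·C·CAA·CAA·BCC·CAA·CAA·CAA·C·C·CAA·C·C
    A ↦ C
    B ↦ BCC
    C ↦ CAA

A->C, B->BCC, C->CAA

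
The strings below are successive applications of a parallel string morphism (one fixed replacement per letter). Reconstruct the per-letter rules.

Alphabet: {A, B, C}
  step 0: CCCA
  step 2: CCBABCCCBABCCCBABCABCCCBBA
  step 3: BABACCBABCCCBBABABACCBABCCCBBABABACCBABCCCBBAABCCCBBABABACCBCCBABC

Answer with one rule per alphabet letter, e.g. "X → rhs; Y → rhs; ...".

A->ABC, B->CCB, C->BA

  step 2 ⇒ step 3: CCBABCCCBABCCCBABCABCCCBBA ⇒ BA·BA·CCB·ABC·CCB·BA·BA·BA·CCB·ABC·CCB·BA·BA·BA·CCB·ABC·CCB·BA·ABC·CCB·BA·BA·BA·CCB·CCB·ABC
    A ↦ ABC
    B ↦ CCB
    C ↦ BA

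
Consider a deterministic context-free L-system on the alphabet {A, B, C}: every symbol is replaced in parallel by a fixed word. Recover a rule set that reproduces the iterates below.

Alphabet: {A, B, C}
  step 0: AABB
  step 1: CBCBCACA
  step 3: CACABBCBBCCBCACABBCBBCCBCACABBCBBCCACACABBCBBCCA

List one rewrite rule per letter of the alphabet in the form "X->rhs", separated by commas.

A->CB, B->CA, C->BBC

  step 0 ⇒ step 1: AABB ⇒ CB·CB·CA·CA
    A ↦ CB
    B ↦ CA
    C ↦ BBC  (constrained at step 1)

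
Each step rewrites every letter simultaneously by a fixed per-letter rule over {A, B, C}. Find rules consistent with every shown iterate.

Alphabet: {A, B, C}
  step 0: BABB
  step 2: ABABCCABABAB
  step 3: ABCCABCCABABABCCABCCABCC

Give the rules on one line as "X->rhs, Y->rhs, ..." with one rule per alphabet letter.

  step 2 ⇒ step 3: ABABCCABABAB ⇒ ABC·C·ABC·C·AB·AB·ABC·C·ABC·C·ABC·C
    A ↦ ABC
    B ↦ C
    C ↦ AB

A->ABC, B->C, C->AB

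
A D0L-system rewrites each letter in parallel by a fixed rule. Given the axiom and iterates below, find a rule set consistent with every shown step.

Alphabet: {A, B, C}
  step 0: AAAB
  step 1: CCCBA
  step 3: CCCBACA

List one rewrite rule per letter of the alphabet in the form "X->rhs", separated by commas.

  step 0 ⇒ step 1: AAAB ⇒ C·C·C·BA
    A ↦ C
    B ↦ BA
    C ↦ A  (constrained at step 1)

A->C, B->BA, C->A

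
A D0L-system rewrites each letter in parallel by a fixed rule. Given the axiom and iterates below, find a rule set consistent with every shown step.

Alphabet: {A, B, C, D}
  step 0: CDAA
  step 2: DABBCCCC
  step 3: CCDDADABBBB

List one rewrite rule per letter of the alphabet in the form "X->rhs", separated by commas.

  step 2 ⇒ step 3: DABBCCCC ⇒ CC·D·DA·DA·B·B·B·B
    A ↦ D
    B ↦ DA
    C ↦ B
    D ↦ CC

A->D, B->DA, C->B, D->CC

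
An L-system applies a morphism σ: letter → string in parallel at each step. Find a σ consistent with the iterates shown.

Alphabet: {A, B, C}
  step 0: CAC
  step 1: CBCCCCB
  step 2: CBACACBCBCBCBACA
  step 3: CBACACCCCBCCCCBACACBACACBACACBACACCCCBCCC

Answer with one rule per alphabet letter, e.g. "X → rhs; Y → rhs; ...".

A->CCC, B->ACA, C->CB

  step 2 ⇒ step 3: CBACACBCBCBCBACA ⇒ CB·ACA·CCC·CB·CCC·CB·ACA·CB·ACA·CB·ACA·CB·ACA·CCC·CB·CCC
    A ↦ CCC
    B ↦ ACA
    C ↦ CB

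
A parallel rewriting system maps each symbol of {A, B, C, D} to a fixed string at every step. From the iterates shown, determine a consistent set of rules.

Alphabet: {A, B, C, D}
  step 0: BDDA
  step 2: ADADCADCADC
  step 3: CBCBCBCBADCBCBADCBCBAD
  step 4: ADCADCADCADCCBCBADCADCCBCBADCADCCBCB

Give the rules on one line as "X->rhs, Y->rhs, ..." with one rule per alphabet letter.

  step 3 ⇒ step 4: CBCBCBCBADCBCBADCBCBAD ⇒ AD·C·AD·C·AD·C·AD·C·CB·CB·AD·C·AD·C·CB·CB·AD·C·AD·C·CB·CB
    A ↦ CB
    B ↦ C
    C ↦ AD
    D ↦ CB

A->CB, B->C, C->AD, D->CB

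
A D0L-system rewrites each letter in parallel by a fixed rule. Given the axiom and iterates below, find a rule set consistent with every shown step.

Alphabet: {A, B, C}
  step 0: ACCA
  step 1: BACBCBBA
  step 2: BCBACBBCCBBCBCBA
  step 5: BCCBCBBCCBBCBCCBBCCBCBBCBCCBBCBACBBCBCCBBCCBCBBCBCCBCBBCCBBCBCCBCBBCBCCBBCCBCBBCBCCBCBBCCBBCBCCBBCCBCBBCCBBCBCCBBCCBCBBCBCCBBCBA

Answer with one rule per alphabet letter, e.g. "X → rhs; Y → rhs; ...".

A->BA, B->BC, C->CB

  step 1 ⇒ step 2: BACBCBBA ⇒ BC·BA·CB·BC·CB·BC·BC·BA
    A ↦ BA
    B ↦ BC
    C ↦ CB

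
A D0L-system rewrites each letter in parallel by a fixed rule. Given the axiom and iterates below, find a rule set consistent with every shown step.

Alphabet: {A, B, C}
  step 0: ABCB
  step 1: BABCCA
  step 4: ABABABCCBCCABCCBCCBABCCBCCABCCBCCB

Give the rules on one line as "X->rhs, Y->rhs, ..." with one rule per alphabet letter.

  step 0 ⇒ step 1: ABCB ⇒ B·A·BCC·A
    A ↦ B
    B ↦ A
    C ↦ BCC

A->B, B->A, C->BCC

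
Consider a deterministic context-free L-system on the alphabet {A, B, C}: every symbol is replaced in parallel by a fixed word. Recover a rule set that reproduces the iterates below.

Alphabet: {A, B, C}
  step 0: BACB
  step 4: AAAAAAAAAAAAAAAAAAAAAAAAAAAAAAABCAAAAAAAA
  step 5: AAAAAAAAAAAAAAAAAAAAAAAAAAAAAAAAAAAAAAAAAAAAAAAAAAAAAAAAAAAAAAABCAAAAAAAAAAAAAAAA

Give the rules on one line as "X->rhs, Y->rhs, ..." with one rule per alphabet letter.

  step 4 ⇒ step 5: AAAAAAAAAAAAAAAAAAAAAAAAAAAAAAABCAAAAAAAA ⇒ AA·AA·AA·AA·AA·AA·AA·AA·AA·AA·AA·AA·AA·AA·AA·AA·AA·AA·AA·AA·AA·AA·AA·AA·AA·AA·AA·AA·AA·AA·AA·A·BC·AA·AA·AA·AA·AA·AA·AA·AA
    A ↦ AA
    B ↦ A
    C ↦ BC

A->AA, B->A, C->BC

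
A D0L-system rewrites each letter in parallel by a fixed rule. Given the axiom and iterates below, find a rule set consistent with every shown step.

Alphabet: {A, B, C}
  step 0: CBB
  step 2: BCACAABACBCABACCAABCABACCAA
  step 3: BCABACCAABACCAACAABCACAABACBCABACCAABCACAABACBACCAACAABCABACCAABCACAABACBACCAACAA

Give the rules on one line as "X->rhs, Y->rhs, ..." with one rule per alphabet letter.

  step 2 ⇒ step 3: BCACAABACBCABACCAABCABACCAA ⇒ BCA·BAC·CAA·BAC·CAA·CAA·BCA·CAA·BAC·BCA·BAC·CAA·BCA·CAA·BAC·BAC·CAA·CAA·BCA·BAC·CAA·BCA·CAA·BAC·BAC·CAA·CAA
    A ↦ CAA
    B ↦ BCA
    C ↦ BAC

A->CAA, B->BCA, C->BAC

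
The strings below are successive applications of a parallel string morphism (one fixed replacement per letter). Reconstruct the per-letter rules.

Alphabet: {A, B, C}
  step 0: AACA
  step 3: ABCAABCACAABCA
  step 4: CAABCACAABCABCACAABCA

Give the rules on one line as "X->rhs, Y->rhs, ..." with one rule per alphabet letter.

  step 3 ⇒ step 4: ABCAABCACAABCA ⇒ CA·A·B·CA·CA·A·B·CA·B·CA·CA·A·B·CA
    A ↦ CA
    B ↦ A
    C ↦ B

A->CA, B->A, C->B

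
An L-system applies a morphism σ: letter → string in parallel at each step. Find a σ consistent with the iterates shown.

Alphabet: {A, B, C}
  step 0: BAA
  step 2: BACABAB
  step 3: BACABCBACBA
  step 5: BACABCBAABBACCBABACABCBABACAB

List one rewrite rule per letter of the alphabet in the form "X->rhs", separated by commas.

  step 2 ⇒ step 3: BACABAB ⇒ BA·C·AB·C·BA·C·BA
    A ↦ C
    B ↦ BA
    C ↦ AB

A->C, B->BA, C->AB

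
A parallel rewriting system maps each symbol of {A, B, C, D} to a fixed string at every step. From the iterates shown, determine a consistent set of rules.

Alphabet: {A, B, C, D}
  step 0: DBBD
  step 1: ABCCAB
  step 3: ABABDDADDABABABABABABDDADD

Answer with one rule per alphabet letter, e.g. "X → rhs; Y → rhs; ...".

  step 0 ⇒ step 1: DBBD ⇒ AB·C·C·AB
    B ↦ C
    D ↦ AB
    A ↦ DDA  (constrained at step 1)
    C ↦ DD  (constrained at step 1)

A->DDA, B->C, C->DD, D->AB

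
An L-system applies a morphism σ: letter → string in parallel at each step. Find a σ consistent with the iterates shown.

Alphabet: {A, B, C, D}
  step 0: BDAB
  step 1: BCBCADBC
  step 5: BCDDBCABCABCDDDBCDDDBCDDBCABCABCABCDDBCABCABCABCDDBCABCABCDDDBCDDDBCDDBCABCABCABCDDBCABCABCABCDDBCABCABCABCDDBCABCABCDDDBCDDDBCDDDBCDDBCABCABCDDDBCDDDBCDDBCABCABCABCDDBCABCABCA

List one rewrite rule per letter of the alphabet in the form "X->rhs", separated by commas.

A->D, B->BC, C->DD, D->BCA

  step 0 ⇒ step 1: BDAB ⇒ BC·BCA·D·BC
    A ↦ D
    B ↦ BC
    D ↦ BCA
    C ↦ DD  (constrained at step 1)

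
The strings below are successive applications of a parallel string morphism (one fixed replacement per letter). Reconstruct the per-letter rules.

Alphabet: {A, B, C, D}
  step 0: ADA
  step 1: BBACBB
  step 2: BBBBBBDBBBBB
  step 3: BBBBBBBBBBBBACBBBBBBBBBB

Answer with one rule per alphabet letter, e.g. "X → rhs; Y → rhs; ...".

  step 2 ⇒ step 3: BBBBBBDBBBBB ⇒ BB·BB·BB·BB·BB·BB·AC·BB·BB·BB·BB·BB
    B ↦ BB
    D ↦ AC
  step 0 ⇒ step 1: ADA ⇒ BB·AC·BB
    A ↦ BB
  step 1 ⇒ step 2: BBACBB ⇒ BB·BB·BB·DB·BB·BB
    C ↦ DB

A->BB, B->BB, C->DB, D->AC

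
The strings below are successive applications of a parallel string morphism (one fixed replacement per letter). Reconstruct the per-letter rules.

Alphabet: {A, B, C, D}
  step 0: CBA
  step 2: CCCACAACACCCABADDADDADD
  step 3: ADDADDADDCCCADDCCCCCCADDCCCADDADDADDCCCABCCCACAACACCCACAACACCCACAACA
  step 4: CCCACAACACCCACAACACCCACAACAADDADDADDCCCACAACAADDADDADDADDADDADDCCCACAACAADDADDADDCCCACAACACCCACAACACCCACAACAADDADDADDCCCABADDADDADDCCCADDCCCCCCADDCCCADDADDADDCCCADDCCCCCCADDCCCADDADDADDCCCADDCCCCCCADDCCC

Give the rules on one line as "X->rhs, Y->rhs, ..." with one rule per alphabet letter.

A->CCC, B->AB, C->ADD, D->ACA

  step 3 ⇒ step 4: ADDADDADDCCCADDCCCCCCADDCCCADDADDADDCCCABCCCACAACACCCACAACACCCACAACA ⇒ CCC·ACA·ACA·CCC·ACA·ACA·CCC·ACA·ACA·ADD·ADD·ADD·CCC·ACA·ACA·ADD·ADD·ADD·ADD·ADD·ADD·CCC·ACA·ACA·ADD·ADD·ADD·CCC·ACA·ACA·CCC·ACA·ACA·CCC·ACA·ACA·ADD·ADD·ADD·CCC·AB·ADD·ADD·ADD·CCC·ADD·CCC·CCC·ADD·CCC·ADD·ADD·ADD·CCC·ADD·CCC·CCC·ADD·CCC·ADD·ADD·ADD·CCC·ADD·CCC·CCC·ADD·CCC
    A ↦ CCC
    B ↦ AB
    C ↦ ADD
    D ↦ ACA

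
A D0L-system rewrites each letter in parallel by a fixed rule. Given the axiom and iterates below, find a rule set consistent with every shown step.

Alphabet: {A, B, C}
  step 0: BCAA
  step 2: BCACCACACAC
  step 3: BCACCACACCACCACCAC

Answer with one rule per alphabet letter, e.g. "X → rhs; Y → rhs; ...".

A->C, B->BC, C->AC

  step 2 ⇒ step 3: BCACCACACAC ⇒ BC·AC·C·AC·AC·C·AC·C·AC·C·AC
    A ↦ C
    B ↦ BC
    C ↦ AC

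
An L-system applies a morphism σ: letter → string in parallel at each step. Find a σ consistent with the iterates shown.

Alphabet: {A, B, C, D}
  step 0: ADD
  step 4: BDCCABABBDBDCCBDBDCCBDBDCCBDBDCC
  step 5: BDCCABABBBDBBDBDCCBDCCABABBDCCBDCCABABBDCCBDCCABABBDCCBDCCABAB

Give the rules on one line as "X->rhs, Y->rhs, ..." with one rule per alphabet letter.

  step 4 ⇒ step 5: BDCCABABBDBDCCBDBDCCBDBDCCBDBDCC ⇒ BD·CC·AB·AB·B·BD·B·BD·BD·CC·BD·CC·AB·AB·BD·CC·BD·CC·AB·AB·BD·CC·BD·CC·AB·AB·BD·CC·BD·CC·AB·AB
    A ↦ B
    B ↦ BD
    C ↦ AB
    D ↦ CC

A->B, B->BD, C->AB, D->CC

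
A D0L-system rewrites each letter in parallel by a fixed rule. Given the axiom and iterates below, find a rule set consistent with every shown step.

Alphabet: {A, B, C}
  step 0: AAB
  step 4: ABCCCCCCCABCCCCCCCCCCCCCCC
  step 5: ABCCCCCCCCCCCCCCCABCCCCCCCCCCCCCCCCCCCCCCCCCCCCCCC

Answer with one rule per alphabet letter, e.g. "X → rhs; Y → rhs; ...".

A->AB, B->C, C->CC

  step 4 ⇒ step 5: ABCCCCCCCABCCCCCCCCCCCCCCC ⇒ AB·C·CC·CC·CC·CC·CC·CC·CC·AB·C·CC·CC·CC·CC·CC·CC·CC·CC·CC·CC·CC·CC·CC·CC·CC
    A ↦ AB
    B ↦ C
    C ↦ CC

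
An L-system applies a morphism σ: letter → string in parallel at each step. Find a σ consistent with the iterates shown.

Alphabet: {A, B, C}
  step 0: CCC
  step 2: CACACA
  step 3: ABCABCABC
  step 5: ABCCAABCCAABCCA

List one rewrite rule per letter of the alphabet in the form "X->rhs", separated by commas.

  step 2 ⇒ step 3: CACACA ⇒ AB·C·AB·C·AB·C
    A ↦ C
    C ↦ AB
    B ↦ A  (constrained at step 3)

A->C, B->A, C->AB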